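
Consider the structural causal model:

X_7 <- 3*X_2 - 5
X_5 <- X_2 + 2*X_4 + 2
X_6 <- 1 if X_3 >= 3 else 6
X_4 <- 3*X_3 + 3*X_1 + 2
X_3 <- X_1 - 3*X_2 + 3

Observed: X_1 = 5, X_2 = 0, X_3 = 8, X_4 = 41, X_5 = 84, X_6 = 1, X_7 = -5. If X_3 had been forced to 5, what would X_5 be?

do(X_3=5) replaces the equation X_3 <- X_1 - 3*X_2 + 3 with the constant X_3 = 5.
X_4 = 3*X_3 + 3*X_1 + 2  [with X_3=5, X_1=5]  = 32
X_5 = X_2 + 2*X_4 + 2  [with X_2=0, X_4=32]  = 66

66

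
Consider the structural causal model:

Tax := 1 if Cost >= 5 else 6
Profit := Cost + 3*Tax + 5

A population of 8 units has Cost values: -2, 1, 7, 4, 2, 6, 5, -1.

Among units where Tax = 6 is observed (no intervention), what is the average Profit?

23.8

E[Profit|Tax=6] averages over only the 5 units with Tax=6 (Cost = -2, 1, 4, 2, -1): Profit = 21, 24, 27, 25, 22, mean 23.8.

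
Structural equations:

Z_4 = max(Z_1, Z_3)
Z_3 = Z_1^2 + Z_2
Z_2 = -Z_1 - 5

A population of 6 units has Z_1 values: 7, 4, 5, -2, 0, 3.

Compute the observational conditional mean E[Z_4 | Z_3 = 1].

2

E[Z_4|Z_3=1] averages over only the 2 units with Z_3=1 (Z_1 = -2, 3): Z_4 = 1, 3, mean 2.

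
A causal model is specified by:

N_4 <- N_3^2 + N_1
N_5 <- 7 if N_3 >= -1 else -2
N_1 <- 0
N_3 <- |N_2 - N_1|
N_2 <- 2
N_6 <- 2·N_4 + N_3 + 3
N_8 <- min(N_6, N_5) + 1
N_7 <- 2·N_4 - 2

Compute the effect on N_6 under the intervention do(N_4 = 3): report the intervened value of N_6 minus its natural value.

Under do(N_4=3), the mechanism N_4 <- N_3^2 + N_1 is discarded; N_4 is fixed at 3.
N_3 = |N_2 - N_1|  [with N_2=2, N_1=0]  = 2
N_6 = 2·N_4 + N_3 + 3  [with N_4=3, N_3=2]  = 11
Without intervention: N_3 = |N_2 - N_1|  [with N_2=2, N_1=0]  = 2; N_4 = N_3^2 + N_1  [with N_3=2, N_1=0]  = 4; N_6 = 2·N_4 + N_3 + 3  [with N_4=4, N_3=2]  = 13.
Change = 11 − 13 = -2.

-2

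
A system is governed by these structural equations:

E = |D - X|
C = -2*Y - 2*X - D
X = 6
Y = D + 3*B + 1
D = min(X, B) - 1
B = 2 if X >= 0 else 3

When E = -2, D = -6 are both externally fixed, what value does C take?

Under do(E = -2, D = -6), each intervened variable's structural equation is replaced by its fixed value.
B = 2 if X >= 0 else 3  [with X=6]  = 2
Y = D + 3*B + 1  [with D=-6, B=2]  = 1
C = -2*Y - 2*X - D  [with Y=1, X=6, D=-6]  = -8

-8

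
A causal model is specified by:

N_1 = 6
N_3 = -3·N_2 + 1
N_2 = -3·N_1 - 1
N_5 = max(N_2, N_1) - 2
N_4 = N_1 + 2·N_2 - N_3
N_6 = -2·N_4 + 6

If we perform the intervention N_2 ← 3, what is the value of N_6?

-34

Under do(N_2=3), the mechanism N_2 = -3·N_1 - 1 is discarded; N_2 is fixed at 3.
N_3 = -3·N_2 + 1  [with N_2=3]  = -8
N_4 = N_1 + 2·N_2 - N_3  [with N_1=6, N_2=3, N_3=-8]  = 20
N_6 = -2·N_4 + 6  [with N_4=20]  = -34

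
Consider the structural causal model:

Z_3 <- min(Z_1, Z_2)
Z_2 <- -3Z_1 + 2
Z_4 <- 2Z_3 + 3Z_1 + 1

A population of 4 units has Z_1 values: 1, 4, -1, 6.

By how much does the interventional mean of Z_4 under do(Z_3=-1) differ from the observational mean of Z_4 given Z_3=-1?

The intervention sets Z_3=-1 in all 4 units regardless of Z_1. Recomputing Z_4 per unit gives 2, 11, -4, 17; average 6.5.
Observing Z_3=-1 restricts to units where Z_3's equation naturally yields -1: Z_1 ∈ {1, -1}. In that subpopulation Z_4 = 2, -4, mean -1.
Difference = 6.5 − (-1) = 7.5.

7.5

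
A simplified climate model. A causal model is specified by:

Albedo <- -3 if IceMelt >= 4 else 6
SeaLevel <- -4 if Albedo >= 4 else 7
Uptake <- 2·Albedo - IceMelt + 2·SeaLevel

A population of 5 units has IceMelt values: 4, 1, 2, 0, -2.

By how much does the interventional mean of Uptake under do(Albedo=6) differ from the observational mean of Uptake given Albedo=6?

do(Albedo=6) breaks Albedo's dependence on IceMelt. With Albedo=6 fixed, Uptake across the units is 0, 3, 2, 4, 6, mean 3.
Conditioning on Albedo=6 selects the 4 unit(s) with IceMelt ∈ {1, 2, 0, -2}. Their Uptake values: 3, 2, 4, 6. Mean = 3.75.
Difference = 3 − 3.75 = -0.75.

-0.75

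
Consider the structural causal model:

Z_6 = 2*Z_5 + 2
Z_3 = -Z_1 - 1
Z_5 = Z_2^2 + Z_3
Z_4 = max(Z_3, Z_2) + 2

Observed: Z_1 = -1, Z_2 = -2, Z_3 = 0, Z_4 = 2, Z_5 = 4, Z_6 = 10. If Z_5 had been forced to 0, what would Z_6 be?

The intervention breaks the incoming arrows to Z_5: Z_5 = Z_2^2 + Z_3 no longer applies, and Z_5 = 0.
Z_6 = 2*Z_5 + 2  [with Z_5=0]  = 2

2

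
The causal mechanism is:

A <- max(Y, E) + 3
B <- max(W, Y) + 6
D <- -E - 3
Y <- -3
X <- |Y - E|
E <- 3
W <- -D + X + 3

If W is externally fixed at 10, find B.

16

Under do(W=10), the mechanism W <- -D + X + 3 is discarded; W is fixed at 10.
B = max(W, Y) + 6  [with W=10, Y=-3]  = 16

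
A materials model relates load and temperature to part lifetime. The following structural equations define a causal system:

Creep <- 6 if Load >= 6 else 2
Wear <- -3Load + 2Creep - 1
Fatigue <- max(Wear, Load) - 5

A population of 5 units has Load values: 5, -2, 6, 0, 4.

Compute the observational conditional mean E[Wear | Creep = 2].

Conditioning on Creep=2 selects the 4 unit(s) with Load ∈ {5, -2, 0, 4}. Their Wear values: -12, 9, 3, -9. Mean = -2.25.

-2.25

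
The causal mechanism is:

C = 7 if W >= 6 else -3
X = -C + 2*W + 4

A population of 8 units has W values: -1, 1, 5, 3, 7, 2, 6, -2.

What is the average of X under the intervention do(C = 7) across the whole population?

Every unit gets C=7 under the intervention. X values become -5, -1, 7, 3, 11, 1, 9, -7; E[X|do(C=7)] = 2.25.

2.25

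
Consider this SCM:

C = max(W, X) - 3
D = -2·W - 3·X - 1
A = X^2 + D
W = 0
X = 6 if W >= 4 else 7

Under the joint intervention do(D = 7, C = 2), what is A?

56

Setting D = 7, C = 2 by intervention discards those variables' equations.
X = 6 if W >= 4 else 7  [with W=0]  = 7
A = X^2 + D  [with X=7, D=7]  = 56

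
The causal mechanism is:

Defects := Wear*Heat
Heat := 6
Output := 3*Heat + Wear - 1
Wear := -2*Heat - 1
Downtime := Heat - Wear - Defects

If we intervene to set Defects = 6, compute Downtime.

13

do(Defects=6) replaces the equation Defects := Wear*Heat with the constant Defects = 6.
Wear = -2*Heat - 1  [with Heat=6]  = -13
Downtime = Heat - Wear - Defects  [with Heat=6, Wear=-13, Defects=6]  = 13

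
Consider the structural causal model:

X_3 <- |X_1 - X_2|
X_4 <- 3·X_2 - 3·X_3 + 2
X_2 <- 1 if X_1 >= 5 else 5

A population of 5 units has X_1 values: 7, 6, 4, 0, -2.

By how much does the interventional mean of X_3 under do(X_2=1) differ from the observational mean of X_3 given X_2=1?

do(X_2=1) breaks X_2's dependence on X_1. With X_2=1 fixed, X_3 across the units is 6, 5, 3, 1, 3, mean 3.6.
E[X_3|X_2=1] averages over only the 2 units with X_2=1 (X_1 = 7, 6): X_3 = 6, 5, mean 5.5.
Difference = 3.6 − 5.5 = -1.9.

-1.9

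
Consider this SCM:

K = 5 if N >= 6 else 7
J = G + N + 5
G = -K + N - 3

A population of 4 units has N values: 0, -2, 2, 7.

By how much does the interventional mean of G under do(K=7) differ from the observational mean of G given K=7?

1.75

do(K=7) breaks K's dependence on N. With K=7 fixed, G across the units is -10, -12, -8, -3, mean -8.25.
Observing K=7 restricts to units where K's equation naturally yields 7: N ∈ {0, -2, 2}. In that subpopulation G = -10, -12, -8, mean -10.
Difference = -8.25 − (-10) = 1.75.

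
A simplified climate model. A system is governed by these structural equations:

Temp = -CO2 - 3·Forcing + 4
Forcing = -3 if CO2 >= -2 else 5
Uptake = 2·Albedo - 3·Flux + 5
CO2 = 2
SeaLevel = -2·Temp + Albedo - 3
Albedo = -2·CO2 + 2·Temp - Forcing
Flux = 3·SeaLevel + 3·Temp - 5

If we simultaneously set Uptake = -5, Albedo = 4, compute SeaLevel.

Under do(Uptake = -5, Albedo = 4), each intervened variable's structural equation is replaced by its fixed value.
Forcing = -3 if CO2 >= -2 else 5  [with CO2=2]  = -3
Temp = -CO2 - 3·Forcing + 4  [with CO2=2, Forcing=-3]  = 11
SeaLevel = -2·Temp + Albedo - 3  [with Temp=11, Albedo=4]  = -21

-21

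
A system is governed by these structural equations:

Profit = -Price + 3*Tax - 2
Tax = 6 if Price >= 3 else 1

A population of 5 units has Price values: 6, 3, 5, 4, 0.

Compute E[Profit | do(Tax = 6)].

do(Tax=6) breaks Tax's dependence on Price. With Tax=6 fixed, Profit across the units is 10, 13, 11, 12, 16, mean 12.4.

12.4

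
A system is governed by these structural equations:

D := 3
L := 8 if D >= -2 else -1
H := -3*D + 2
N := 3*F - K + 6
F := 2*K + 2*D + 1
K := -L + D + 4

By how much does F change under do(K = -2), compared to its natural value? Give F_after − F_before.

The intervention breaks the incoming arrows to K: K := -L + D + 4 no longer applies, and K = -2.
F = 2*K + 2*D + 1  [with K=-2, D=3]  = 3
Without intervention: L = 8 if D >= -2 else -1  [with D=3]  = 8; K = -L + D + 4  [with L=8, D=3]  = -1; F = 2*K + 2*D + 1  [with K=-1, D=3]  = 5.
Change = 3 − 5 = -2.

-2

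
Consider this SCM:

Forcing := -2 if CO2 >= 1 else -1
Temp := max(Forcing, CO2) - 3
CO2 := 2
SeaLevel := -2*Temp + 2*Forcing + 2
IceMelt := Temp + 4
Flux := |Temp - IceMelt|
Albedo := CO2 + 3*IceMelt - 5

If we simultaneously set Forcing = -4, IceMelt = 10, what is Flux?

Setting Forcing = -4, IceMelt = 10 by intervention discards those variables' equations.
Temp = max(Forcing, CO2) - 3  [with Forcing=-4, CO2=2]  = -1
Flux = |Temp - IceMelt|  [with Temp=-1, IceMelt=10]  = 11

11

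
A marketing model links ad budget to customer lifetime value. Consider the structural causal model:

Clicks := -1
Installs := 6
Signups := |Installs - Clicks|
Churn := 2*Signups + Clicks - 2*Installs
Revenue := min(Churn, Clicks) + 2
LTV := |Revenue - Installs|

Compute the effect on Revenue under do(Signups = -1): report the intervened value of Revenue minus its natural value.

do(Signups=-1) replaces the equation Signups := |Installs - Clicks| with the constant Signups = -1.
Churn = 2*Signups + Clicks - 2*Installs  [with Signups=-1, Clicks=-1, Installs=6]  = -15
Revenue = min(Churn, Clicks) + 2  [with Churn=-15, Clicks=-1]  = -13
Without intervention: Signups = |Installs - Clicks|  [with Installs=6, Clicks=-1]  = 7; Churn = 2*Signups + Clicks - 2*Installs  [with Signups=7, Clicks=-1, Installs=6]  = 1; Revenue = min(Churn, Clicks) + 2  [with Churn=1, Clicks=-1]  = 1.
Change = -13 − 1 = -14.

-14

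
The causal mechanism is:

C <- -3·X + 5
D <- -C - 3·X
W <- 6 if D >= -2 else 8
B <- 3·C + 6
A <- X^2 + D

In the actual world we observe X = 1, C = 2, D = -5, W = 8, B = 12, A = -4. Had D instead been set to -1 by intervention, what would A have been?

0

The intervention breaks the incoming arrows to D: D <- -C - 3·X no longer applies, and D = -1.
A = X^2 + D  [with X=1, D=-1]  = 0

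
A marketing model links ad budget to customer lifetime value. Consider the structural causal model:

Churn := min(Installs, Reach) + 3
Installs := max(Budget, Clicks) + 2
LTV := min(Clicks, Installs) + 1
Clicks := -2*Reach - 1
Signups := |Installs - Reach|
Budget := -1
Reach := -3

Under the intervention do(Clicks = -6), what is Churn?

0

The intervention breaks the incoming arrows to Clicks: Clicks := -2*Reach - 1 no longer applies, and Clicks = -6.
Installs = max(Budget, Clicks) + 2  [with Budget=-1, Clicks=-6]  = 1
Churn = min(Installs, Reach) + 3  [with Installs=1, Reach=-3]  = 0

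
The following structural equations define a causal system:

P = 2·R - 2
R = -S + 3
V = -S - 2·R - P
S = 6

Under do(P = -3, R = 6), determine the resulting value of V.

The joint intervention fixes P = -3, R = 6, removing each variable's own equation.
V = -S - 2·R - P  [with S=6, R=6, P=-3]  = -15

-15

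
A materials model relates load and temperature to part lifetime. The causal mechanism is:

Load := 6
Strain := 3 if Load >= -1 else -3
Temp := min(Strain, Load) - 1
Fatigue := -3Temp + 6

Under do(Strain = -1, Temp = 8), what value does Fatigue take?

Setting Strain = -1, Temp = 8 by intervention discards those variables' equations.
Fatigue = -3Temp + 6  [with Temp=8]  = -18

-18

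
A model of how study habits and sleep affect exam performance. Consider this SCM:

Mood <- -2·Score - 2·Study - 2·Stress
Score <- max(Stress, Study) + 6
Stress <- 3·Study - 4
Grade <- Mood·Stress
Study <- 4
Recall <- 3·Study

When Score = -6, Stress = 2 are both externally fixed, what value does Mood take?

0

The joint intervention fixes Score = -6, Stress = 2, removing each variable's own equation.
Mood = -2·Score - 2·Study - 2·Stress  [with Score=-6, Study=4, Stress=2]  = 0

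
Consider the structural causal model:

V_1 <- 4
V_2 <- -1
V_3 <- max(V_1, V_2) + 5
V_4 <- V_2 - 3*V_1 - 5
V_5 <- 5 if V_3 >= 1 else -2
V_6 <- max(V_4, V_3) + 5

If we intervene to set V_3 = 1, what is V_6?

The intervention breaks the incoming arrows to V_3: V_3 <- max(V_1, V_2) + 5 no longer applies, and V_3 = 1.
V_4 = V_2 - 3*V_1 - 5  [with V_2=-1, V_1=4]  = -18
V_6 = max(V_4, V_3) + 5  [with V_4=-18, V_3=1]  = 6

6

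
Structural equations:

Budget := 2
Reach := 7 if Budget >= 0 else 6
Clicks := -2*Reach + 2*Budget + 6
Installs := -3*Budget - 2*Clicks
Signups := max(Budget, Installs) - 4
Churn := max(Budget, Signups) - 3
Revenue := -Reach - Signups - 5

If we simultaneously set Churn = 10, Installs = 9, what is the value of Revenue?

Under do(Churn = 10, Installs = 9), each intervened variable's structural equation is replaced by its fixed value.
Reach = 7 if Budget >= 0 else 6  [with Budget=2]  = 7
Signups = max(Budget, Installs) - 4  [with Budget=2, Installs=9]  = 5
Revenue = -Reach - Signups - 5  [with Reach=7, Signups=5]  = -17

-17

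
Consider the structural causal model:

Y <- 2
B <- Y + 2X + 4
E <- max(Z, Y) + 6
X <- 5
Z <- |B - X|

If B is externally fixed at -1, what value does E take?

12

do(B=-1) replaces the equation B <- Y + 2X + 4 with the constant B = -1.
Z = |B - X|  [with B=-1, X=5]  = 6
E = max(Z, Y) + 6  [with Z=6, Y=2]  = 12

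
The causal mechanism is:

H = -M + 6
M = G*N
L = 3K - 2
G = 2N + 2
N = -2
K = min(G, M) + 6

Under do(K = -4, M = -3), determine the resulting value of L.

The joint intervention fixes K = -4, M = -3, removing each variable's own equation.
L = 3K - 2  [with K=-4]  = -14

-14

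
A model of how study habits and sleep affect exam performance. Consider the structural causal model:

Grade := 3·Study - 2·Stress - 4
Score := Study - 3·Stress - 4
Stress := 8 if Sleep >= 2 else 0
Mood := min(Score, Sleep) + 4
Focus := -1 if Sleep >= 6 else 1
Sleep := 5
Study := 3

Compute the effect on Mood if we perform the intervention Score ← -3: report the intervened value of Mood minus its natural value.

The intervention breaks the incoming arrows to Score: Score := Study - 3·Stress - 4 no longer applies, and Score = -3.
Mood = min(Score, Sleep) + 4  [with Score=-3, Sleep=5]  = 1
Without intervention: Stress = 8 if Sleep >= 2 else 0  [with Sleep=5]  = 8; Score = Study - 3·Stress - 4  [with Study=3, Stress=8]  = -25; Mood = min(Score, Sleep) + 4  [with Score=-25, Sleep=5]  = -21.
Change = 1 − (-21) = 22.

22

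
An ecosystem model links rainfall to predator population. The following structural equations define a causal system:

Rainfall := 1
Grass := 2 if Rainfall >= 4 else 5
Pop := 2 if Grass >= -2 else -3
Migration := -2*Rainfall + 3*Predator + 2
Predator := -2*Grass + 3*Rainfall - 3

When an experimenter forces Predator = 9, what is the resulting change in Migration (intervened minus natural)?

57

The intervention breaks the incoming arrows to Predator: Predator := -2*Grass + 3*Rainfall - 3 no longer applies, and Predator = 9.
Migration = -2*Rainfall + 3*Predator + 2  [with Rainfall=1, Predator=9]  = 27
Without intervention: Grass = 2 if Rainfall >= 4 else 5  [with Rainfall=1]  = 5; Predator = -2*Grass + 3*Rainfall - 3  [with Grass=5, Rainfall=1]  = -10; Migration = -2*Rainfall + 3*Predator + 2  [with Rainfall=1, Predator=-10]  = -30.
Change = 27 − (-30) = 57.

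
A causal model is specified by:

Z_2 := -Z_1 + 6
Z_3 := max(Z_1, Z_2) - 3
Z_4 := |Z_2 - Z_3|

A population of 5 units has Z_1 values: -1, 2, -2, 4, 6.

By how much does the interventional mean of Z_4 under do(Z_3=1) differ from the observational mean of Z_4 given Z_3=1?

Under do(Z_3=1), Z_3's equation is replaced by Z_3=1 for every unit. Per-unit Z_4: 6, 3, 7, 1, 1. Mean = 3.6.
Observing Z_3=1 restricts to units where Z_3's equation naturally yields 1: Z_1 ∈ {2, 4}. In that subpopulation Z_4 = 3, 1, mean 2.
Difference = 3.6 − 2 = 1.6.

1.6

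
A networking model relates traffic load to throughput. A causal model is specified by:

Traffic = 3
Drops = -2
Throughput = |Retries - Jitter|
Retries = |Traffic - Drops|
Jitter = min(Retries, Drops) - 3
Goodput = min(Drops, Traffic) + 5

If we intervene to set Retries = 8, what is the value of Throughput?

do(Retries=8) replaces the equation Retries = |Traffic - Drops| with the constant Retries = 8.
Jitter = min(Retries, Drops) - 3  [with Retries=8, Drops=-2]  = -5
Throughput = |Retries - Jitter|  [with Retries=8, Jitter=-5]  = 13

13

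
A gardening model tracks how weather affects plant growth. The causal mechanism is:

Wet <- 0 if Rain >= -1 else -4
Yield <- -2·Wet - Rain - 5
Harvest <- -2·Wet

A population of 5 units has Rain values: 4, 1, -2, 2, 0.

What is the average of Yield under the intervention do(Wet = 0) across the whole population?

-6

The intervention sets Wet=0 in all 5 units regardless of Rain. Recomputing Yield per unit gives -9, -6, -3, -7, -5; average -6.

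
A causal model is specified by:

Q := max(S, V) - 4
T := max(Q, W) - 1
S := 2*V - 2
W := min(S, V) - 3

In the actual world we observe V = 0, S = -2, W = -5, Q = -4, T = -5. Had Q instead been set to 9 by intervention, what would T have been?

8

Intervening sets Q = 9 and removes its equation (Q := max(S, V) - 4).
S = 2*V - 2  [with V=0]  = -2
W = min(S, V) - 3  [with S=-2, V=0]  = -5
T = max(Q, W) - 1  [with Q=9, W=-5]  = 8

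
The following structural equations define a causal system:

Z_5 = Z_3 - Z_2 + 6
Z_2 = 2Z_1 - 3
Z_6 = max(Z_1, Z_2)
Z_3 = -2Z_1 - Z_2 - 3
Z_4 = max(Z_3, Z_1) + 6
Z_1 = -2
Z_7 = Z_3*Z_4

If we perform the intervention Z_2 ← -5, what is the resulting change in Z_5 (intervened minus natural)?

-4

do(Z_2=-5) replaces the equation Z_2 = 2Z_1 - 3 with the constant Z_2 = -5.
Z_3 = -2Z_1 - Z_2 - 3  [with Z_1=-2, Z_2=-5]  = 6
Z_5 = Z_3 - Z_2 + 6  [with Z_3=6, Z_2=-5]  = 17
Without intervention: Z_2 = 2Z_1 - 3  [with Z_1=-2]  = -7; Z_3 = -2Z_1 - Z_2 - 3  [with Z_1=-2, Z_2=-7]  = 8; Z_5 = Z_3 - Z_2 + 6  [with Z_3=8, Z_2=-7]  = 21.
Change = 17 − 21 = -4.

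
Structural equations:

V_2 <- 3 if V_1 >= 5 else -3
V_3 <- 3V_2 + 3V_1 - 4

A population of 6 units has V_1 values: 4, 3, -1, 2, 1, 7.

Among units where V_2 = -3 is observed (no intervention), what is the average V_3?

-7.6

E[V_3|V_2=-3] averages over only the 5 units with V_2=-3 (V_1 = 4, 3, -1, 2, 1): V_3 = -1, -4, -16, -7, -10, mean -7.6.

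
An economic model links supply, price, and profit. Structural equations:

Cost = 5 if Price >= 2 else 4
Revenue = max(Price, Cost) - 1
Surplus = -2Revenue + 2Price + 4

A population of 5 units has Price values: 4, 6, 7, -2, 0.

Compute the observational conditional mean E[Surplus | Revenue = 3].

-4

Conditioning on Revenue=3 selects the 2 unit(s) with Price ∈ {-2, 0}. Their Surplus values: -6, -2. Mean = -4.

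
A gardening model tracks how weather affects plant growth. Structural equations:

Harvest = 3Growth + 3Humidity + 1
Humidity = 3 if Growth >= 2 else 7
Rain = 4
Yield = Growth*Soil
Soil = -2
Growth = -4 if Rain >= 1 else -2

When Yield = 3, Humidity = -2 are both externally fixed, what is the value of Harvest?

-17

Setting Yield = 3, Humidity = -2 by intervention discards those variables' equations.
Growth = -4 if Rain >= 1 else -2  [with Rain=4]  = -4
Harvest = 3Growth + 3Humidity + 1  [with Growth=-4, Humidity=-2]  = -17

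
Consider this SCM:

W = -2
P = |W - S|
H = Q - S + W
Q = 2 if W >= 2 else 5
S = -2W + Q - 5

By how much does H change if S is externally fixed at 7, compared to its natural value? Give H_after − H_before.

do(S=7) replaces the equation S = -2W + Q - 5 with the constant S = 7.
Q = 2 if W >= 2 else 5  [with W=-2]  = 5
H = Q - S + W  [with Q=5, S=7, W=-2]  = -4
Without intervention: Q = 2 if W >= 2 else 5  [with W=-2]  = 5; S = -2W + Q - 5  [with W=-2, Q=5]  = 4; H = Q - S + W  [with Q=5, S=4, W=-2]  = -1.
Change = -4 − (-1) = -3.

-3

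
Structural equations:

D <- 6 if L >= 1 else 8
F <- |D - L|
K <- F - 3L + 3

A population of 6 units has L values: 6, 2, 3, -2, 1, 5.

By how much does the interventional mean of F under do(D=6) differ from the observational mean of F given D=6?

0.9

do(D=6) breaks D's dependence on L. With D=6 fixed, F across the units is 0, 4, 3, 8, 5, 1, mean 3.5.
Observing D=6 restricts to units where D's equation naturally yields 6: L ∈ {6, 2, 3, 1, 5}. In that subpopulation F = 0, 4, 3, 5, 1, mean 2.6.
Difference = 3.5 − 2.6 = 0.9.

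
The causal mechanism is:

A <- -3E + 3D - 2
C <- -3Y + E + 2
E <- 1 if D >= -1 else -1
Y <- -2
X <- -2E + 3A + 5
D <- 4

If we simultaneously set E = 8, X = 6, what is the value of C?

16

Setting E = 8, X = 6 by intervention discards those variables' equations.
C = -3Y + E + 2  [with Y=-2, E=8]  = 16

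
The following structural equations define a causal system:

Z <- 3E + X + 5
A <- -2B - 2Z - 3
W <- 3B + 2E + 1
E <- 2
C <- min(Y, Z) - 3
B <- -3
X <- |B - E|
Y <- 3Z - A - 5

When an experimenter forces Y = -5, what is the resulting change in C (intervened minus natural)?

do(Y=-5) replaces the equation Y <- 3Z - A - 5 with the constant Y = -5.
X = |B - E|  [with B=-3, E=2]  = 5
Z = 3E + X + 5  [with E=2, X=5]  = 16
C = min(Y, Z) - 3  [with Y=-5, Z=16]  = -8
Without intervention: X = |B - E|  [with B=-3, E=2]  = 5; Z = 3E + X + 5  [with E=2, X=5]  = 16; A = -2B - 2Z - 3  [with B=-3, Z=16]  = -29; Y = 3Z - A - 5  [with Z=16, A=-29]  = 72; C = min(Y, Z) - 3  [with Y=72, Z=16]  = 13.
Change = -8 − 13 = -21.

-21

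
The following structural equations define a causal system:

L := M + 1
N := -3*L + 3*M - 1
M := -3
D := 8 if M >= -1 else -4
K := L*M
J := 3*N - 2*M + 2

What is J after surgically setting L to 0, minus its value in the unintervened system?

The intervention breaks the incoming arrows to L: L := M + 1 no longer applies, and L = 0.
N = -3*L + 3*M - 1  [with L=0, M=-3]  = -10
J = 3*N - 2*M + 2  [with N=-10, M=-3]  = -22
Without intervention: L = M + 1  [with M=-3]  = -2; N = -3*L + 3*M - 1  [with L=-2, M=-3]  = -4; J = 3*N - 2*M + 2  [with N=-4, M=-3]  = -4.
Change = -22 − (-4) = -18.

-18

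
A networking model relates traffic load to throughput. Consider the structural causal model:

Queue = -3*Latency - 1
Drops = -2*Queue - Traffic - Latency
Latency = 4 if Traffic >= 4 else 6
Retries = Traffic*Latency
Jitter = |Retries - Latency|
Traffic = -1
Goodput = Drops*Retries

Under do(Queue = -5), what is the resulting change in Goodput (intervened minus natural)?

168

The intervention breaks the incoming arrows to Queue: Queue = -3*Latency - 1 no longer applies, and Queue = -5.
Latency = 4 if Traffic >= 4 else 6  [with Traffic=-1]  = 6
Drops = -2*Queue - Traffic - Latency  [with Queue=-5, Traffic=-1, Latency=6]  = 5
Retries = Traffic*Latency  [with Traffic=-1, Latency=6]  = -6
Goodput = Drops*Retries  [with Drops=5, Retries=-6]  = -30
Without intervention: Latency = 4 if Traffic >= 4 else 6  [with Traffic=-1]  = 6; Queue = -3*Latency - 1  [with Latency=6]  = -19; Drops = -2*Queue - Traffic - Latency  [with Queue=-19, Traffic=-1, Latency=6]  = 33; Retries = Traffic*Latency  [with Traffic=-1, Latency=6]  = -6; Goodput = Drops*Retries  [with Drops=33, Retries=-6]  = -198.
Change = -30 − (-198) = 168.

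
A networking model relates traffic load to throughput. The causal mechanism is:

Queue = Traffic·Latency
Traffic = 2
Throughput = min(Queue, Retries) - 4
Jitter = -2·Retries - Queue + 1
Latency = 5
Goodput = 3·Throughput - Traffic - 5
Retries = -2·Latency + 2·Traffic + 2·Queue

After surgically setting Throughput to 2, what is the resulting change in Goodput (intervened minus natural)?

Intervening sets Throughput = 2 and removes its equation (Throughput = min(Queue, Retries) - 4).
Goodput = 3·Throughput - Traffic - 5  [with Throughput=2, Traffic=2]  = -1
Without intervention: Queue = Traffic·Latency  [with Traffic=2, Latency=5]  = 10; Retries = -2·Latency + 2·Traffic + 2·Queue  [with Latency=5, Traffic=2, Queue=10]  = 14; Throughput = min(Queue, Retries) - 4  [with Queue=10, Retries=14]  = 6; Goodput = 3·Throughput - Traffic - 5  [with Throughput=6, Traffic=2]  = 11.
Change = -1 − 11 = -12.

-12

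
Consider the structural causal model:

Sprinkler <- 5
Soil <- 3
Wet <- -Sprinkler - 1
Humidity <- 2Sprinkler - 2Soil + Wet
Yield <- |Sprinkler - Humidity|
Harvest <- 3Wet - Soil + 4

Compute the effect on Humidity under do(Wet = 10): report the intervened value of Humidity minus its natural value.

16

The intervention breaks the incoming arrows to Wet: Wet <- -Sprinkler - 1 no longer applies, and Wet = 10.
Humidity = 2Sprinkler - 2Soil + Wet  [with Sprinkler=5, Soil=3, Wet=10]  = 14
Without intervention: Wet = -Sprinkler - 1  [with Sprinkler=5]  = -6; Humidity = 2Sprinkler - 2Soil + Wet  [with Sprinkler=5, Soil=3, Wet=-6]  = -2.
Change = 14 − (-2) = 16.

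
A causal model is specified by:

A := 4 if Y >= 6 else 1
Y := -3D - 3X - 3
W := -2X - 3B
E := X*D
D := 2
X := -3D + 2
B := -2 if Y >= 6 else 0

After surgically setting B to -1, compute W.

Intervening sets B = -1 and removes its equation (B := -2 if Y >= 6 else 0).
X = -3D + 2  [with D=2]  = -4
W = -2X - 3B  [with X=-4, B=-1]  = 11

11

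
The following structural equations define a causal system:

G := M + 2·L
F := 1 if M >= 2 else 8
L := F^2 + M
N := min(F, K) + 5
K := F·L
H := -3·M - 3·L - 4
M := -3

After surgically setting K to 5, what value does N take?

Under do(K=5), the mechanism K := F·L is discarded; K is fixed at 5.
F = 1 if M >= 2 else 8  [with M=-3]  = 8
N = min(F, K) + 5  [with F=8, K=5]  = 10

10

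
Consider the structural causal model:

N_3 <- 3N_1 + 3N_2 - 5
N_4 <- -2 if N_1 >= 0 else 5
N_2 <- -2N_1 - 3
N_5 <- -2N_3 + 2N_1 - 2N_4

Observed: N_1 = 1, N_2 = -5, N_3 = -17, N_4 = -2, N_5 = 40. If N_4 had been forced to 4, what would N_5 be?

28

Intervening sets N_4 = 4 and removes its equation (N_4 <- -2 if N_1 >= 0 else 5).
N_2 = -2N_1 - 3  [with N_1=1]  = -5
N_3 = 3N_1 + 3N_2 - 5  [with N_1=1, N_2=-5]  = -17
N_5 = -2N_3 + 2N_1 - 2N_4  [with N_3=-17, N_1=1, N_4=4]  = 28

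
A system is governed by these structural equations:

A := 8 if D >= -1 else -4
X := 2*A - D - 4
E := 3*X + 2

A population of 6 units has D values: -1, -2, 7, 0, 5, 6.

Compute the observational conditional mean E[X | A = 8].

8.6

E[X|A=8] averages over only the 5 units with A=8 (D = -1, 7, 0, 5, 6): X = 13, 5, 12, 7, 6, mean 8.6.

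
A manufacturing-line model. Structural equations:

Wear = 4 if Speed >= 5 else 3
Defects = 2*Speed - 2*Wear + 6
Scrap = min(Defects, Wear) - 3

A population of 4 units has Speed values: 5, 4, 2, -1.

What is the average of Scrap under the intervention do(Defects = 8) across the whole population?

Under do(Defects=8), Defects's equation is replaced by Defects=8 for every unit. Per-unit Scrap: 1, 0, 0, 0. Mean = 0.25.

0.25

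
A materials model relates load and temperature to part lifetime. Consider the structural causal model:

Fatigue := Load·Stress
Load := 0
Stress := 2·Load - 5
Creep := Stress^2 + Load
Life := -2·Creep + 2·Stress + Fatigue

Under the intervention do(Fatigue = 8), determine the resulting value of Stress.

-5

The intervention breaks the incoming arrows to Fatigue: Fatigue := Load·Stress no longer applies, and Fatigue = 8.
Since Stress is not a descendant of the intervened variable, it is unaffected.
Stress = 2·Load - 5  [with Load=0]  = -5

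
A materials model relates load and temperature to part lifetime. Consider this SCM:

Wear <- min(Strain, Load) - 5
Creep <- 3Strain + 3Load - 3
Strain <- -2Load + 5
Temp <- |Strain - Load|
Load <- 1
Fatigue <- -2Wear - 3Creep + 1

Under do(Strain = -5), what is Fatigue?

66

Under do(Strain=-5), the mechanism Strain <- -2Load + 5 is discarded; Strain is fixed at -5.
Creep = 3Strain + 3Load - 3  [with Strain=-5, Load=1]  = -15
Wear = min(Strain, Load) - 5  [with Strain=-5, Load=1]  = -10
Fatigue = -2Wear - 3Creep + 1  [with Wear=-10, Creep=-15]  = 66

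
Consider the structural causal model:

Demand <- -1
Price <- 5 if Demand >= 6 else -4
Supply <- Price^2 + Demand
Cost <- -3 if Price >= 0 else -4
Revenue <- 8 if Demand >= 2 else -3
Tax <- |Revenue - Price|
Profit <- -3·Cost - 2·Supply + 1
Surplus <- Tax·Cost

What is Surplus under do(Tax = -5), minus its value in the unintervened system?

Intervening sets Tax = -5 and removes its equation (Tax <- |Revenue - Price|).
Price = 5 if Demand >= 6 else -4  [with Demand=-1]  = -4
Cost = -3 if Price >= 0 else -4  [with Price=-4]  = -4
Surplus = Tax·Cost  [with Tax=-5, Cost=-4]  = 20
Without intervention: Price = 5 if Demand >= 6 else -4  [with Demand=-1]  = -4; Cost = -3 if Price >= 0 else -4  [with Price=-4]  = -4; Revenue = 8 if Demand >= 2 else -3  [with Demand=-1]  = -3; Tax = |Revenue - Price|  [with Revenue=-3, Price=-4]  = 1; Surplus = Tax·Cost  [with Tax=1, Cost=-4]  = -4.
Change = 20 − (-4) = 24.

24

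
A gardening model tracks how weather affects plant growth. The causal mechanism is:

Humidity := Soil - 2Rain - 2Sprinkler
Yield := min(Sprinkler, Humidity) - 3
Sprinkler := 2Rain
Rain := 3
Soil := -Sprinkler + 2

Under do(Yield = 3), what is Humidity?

-22

The intervention breaks the incoming arrows to Yield: Yield := min(Sprinkler, Humidity) - 3 no longer applies, and Yield = 3.
Since Humidity is not a descendant of the intervened variable, it is unaffected.
Sprinkler = 2Rain  [with Rain=3]  = 6
Soil = -Sprinkler + 2  [with Sprinkler=6]  = -4
Humidity = Soil - 2Rain - 2Sprinkler  [with Soil=-4, Rain=3, Sprinkler=6]  = -22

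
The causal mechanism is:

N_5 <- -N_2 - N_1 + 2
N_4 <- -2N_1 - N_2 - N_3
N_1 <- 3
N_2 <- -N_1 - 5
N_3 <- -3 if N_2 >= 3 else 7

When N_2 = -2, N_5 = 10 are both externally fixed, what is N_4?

The joint intervention fixes N_2 = -2, N_5 = 10, removing each variable's own equation.
N_3 = -3 if N_2 >= 3 else 7  [with N_2=-2]  = 7
N_4 = -2N_1 - N_2 - N_3  [with N_1=3, N_2=-2, N_3=7]  = -11

-11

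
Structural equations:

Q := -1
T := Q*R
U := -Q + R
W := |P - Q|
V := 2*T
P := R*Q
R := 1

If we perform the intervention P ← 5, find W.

The intervention breaks the incoming arrows to P: P := R*Q no longer applies, and P = 5.
W = |P - Q|  [with P=5, Q=-1]  = 6

6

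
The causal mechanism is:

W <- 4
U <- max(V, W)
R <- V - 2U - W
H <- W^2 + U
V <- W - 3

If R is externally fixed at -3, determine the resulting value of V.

Under do(R=-3), the mechanism R <- V - 2U - W is discarded; R is fixed at -3.
No directed path runs from R to V, so V keeps its natural value.
V = W - 3  [with W=4]  = 1

1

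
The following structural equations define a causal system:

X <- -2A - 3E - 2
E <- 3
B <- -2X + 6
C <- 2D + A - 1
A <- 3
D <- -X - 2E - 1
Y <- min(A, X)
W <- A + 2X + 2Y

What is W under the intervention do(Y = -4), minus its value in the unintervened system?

26

Intervening sets Y = -4 and removes its equation (Y <- min(A, X)).
X = -2A - 3E - 2  [with A=3, E=3]  = -17
W = A + 2X + 2Y  [with A=3, X=-17, Y=-4]  = -39
Without intervention: X = -2A - 3E - 2  [with A=3, E=3]  = -17; Y = min(A, X)  [with A=3, X=-17]  = -17; W = A + 2X + 2Y  [with A=3, X=-17, Y=-17]  = -65.
Change = -39 − (-65) = 26.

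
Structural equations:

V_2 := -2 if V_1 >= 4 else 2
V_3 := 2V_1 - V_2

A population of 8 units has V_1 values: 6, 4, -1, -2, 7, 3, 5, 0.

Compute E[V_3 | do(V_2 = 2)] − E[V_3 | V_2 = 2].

do(V_2=2) breaks V_2's dependence on V_1. With V_2=2 fixed, V_3 across the units is 10, 6, -4, -6, 12, 4, 8, -2, mean 3.5.
Conditioning on V_2=2 selects the 4 unit(s) with V_1 ∈ {-1, -2, 3, 0}. Their V_3 values: -4, -6, 4, -2. Mean = -2.
Difference = 3.5 − (-2) = 5.5.

5.5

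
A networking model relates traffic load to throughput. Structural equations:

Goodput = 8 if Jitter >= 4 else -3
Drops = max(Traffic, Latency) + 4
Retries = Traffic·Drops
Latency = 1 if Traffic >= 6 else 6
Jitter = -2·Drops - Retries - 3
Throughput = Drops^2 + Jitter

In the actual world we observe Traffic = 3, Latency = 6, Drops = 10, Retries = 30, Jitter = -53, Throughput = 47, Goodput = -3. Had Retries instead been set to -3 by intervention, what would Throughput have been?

80

Under do(Retries=-3), the mechanism Retries = Traffic·Drops is discarded; Retries is fixed at -3.
Latency = 1 if Traffic >= 6 else 6  [with Traffic=3]  = 6
Drops = max(Traffic, Latency) + 4  [with Traffic=3, Latency=6]  = 10
Jitter = -2·Drops - Retries - 3  [with Drops=10, Retries=-3]  = -20
Throughput = Drops^2 + Jitter  [with Drops=10, Jitter=-20]  = 80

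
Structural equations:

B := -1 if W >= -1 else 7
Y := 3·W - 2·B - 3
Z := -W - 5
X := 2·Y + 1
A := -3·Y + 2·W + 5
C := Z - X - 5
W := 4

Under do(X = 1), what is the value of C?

-15

Under do(X=1), the mechanism X := 2·Y + 1 is discarded; X is fixed at 1.
Z = -W - 5  [with W=4]  = -9
C = Z - X - 5  [with Z=-9, X=1]  = -15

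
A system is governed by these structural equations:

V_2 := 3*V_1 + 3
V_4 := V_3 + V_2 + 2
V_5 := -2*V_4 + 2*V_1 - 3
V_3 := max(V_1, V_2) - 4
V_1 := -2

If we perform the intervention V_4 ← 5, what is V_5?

-17

Intervening sets V_4 = 5 and removes its equation (V_4 := V_3 + V_2 + 2).
V_5 = -2*V_4 + 2*V_1 - 3  [with V_4=5, V_1=-2]  = -17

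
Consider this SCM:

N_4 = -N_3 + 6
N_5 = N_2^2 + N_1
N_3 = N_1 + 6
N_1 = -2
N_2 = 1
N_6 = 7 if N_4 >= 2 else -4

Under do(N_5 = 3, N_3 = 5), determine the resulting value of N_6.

-4

The joint intervention fixes N_5 = 3, N_3 = 5, removing each variable's own equation.
N_4 = -N_3 + 6  [with N_3=5]  = 1
N_6 = 7 if N_4 >= 2 else -4  [with N_4=1]  = -4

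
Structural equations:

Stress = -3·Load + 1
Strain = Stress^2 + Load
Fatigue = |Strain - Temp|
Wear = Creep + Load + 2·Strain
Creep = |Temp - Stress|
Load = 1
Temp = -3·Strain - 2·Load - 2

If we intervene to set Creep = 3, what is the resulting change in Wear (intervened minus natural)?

-14

The intervention breaks the incoming arrows to Creep: Creep = |Temp - Stress| no longer applies, and Creep = 3.
Stress = -3·Load + 1  [with Load=1]  = -2
Strain = Stress^2 + Load  [with Stress=-2, Load=1]  = 5
Wear = Creep + Load + 2·Strain  [with Creep=3, Load=1, Strain=5]  = 14
Without intervention: Stress = -3·Load + 1  [with Load=1]  = -2; Strain = Stress^2 + Load  [with Stress=-2, Load=1]  = 5; Temp = -3·Strain - 2·Load - 2  [with Strain=5, Load=1]  = -19; Creep = |Temp - Stress|  [with Temp=-19, Stress=-2]  = 17; Wear = Creep + Load + 2·Strain  [with Creep=17, Load=1, Strain=5]  = 28.
Change = 14 − 28 = -14.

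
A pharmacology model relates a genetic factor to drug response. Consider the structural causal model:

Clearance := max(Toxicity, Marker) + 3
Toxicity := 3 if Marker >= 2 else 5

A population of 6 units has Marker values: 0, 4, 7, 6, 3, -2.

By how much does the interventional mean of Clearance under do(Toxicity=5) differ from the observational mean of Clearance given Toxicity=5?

Under do(Toxicity=5), Toxicity's equation is replaced by Toxicity=5 for every unit. Per-unit Clearance: 8, 8, 10, 9, 8, 8. Mean = 8.5.
Conditioning on Toxicity=5 selects the 2 unit(s) with Marker ∈ {0, -2}. Their Clearance values: 8, 8. Mean = 8.
Difference = 8.5 − 8 = 0.5.

0.5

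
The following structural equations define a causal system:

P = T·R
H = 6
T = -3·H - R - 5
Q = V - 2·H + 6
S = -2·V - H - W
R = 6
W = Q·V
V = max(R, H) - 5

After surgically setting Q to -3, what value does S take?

do(Q=-3) replaces the equation Q = V - 2·H + 6 with the constant Q = -3.
V = max(R, H) - 5  [with R=6, H=6]  = 1
W = Q·V  [with Q=-3, V=1]  = -3
S = -2·V - H - W  [with V=1, H=6, W=-3]  = -5

-5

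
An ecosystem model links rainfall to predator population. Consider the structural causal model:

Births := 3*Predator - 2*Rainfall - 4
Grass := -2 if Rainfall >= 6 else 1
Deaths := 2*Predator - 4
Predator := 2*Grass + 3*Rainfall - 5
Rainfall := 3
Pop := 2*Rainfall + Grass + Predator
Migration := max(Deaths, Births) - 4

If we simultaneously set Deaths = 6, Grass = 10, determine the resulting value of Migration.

58

The joint intervention fixes Deaths = 6, Grass = 10, removing each variable's own equation.
Predator = 2*Grass + 3*Rainfall - 5  [with Grass=10, Rainfall=3]  = 24
Births = 3*Predator - 2*Rainfall - 4  [with Predator=24, Rainfall=3]  = 62
Migration = max(Deaths, Births) - 4  [with Deaths=6, Births=62]  = 58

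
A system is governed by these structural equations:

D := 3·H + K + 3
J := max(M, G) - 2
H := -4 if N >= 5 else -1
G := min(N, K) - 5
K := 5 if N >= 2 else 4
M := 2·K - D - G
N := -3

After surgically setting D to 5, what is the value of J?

Under do(D=5), the mechanism D := 3·H + K + 3 is discarded; D is fixed at 5.
K = 5 if N >= 2 else 4  [with N=-3]  = 4
G = min(N, K) - 5  [with N=-3, K=4]  = -8
M = 2·K - D - G  [with K=4, D=5, G=-8]  = 11
J = max(M, G) - 2  [with M=11, G=-8]  = 9

9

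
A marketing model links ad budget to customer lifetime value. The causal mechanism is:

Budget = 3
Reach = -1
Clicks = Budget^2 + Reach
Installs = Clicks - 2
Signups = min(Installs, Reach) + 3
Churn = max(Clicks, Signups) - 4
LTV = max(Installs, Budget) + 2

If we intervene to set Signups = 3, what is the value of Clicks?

do(Signups=3) replaces the equation Signups = min(Installs, Reach) + 3 with the constant Signups = 3.
Clicks is not downstream of the intervention, so its value is determined by the original equations.
Clicks = Budget^2 + Reach  [with Budget=3, Reach=-1]  = 8

8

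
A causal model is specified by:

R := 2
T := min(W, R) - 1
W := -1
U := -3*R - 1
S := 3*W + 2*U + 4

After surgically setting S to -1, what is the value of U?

-7

do(S=-1) replaces the equation S := 3*W + 2*U + 4 with the constant S = -1.
U is not downstream of the intervention, so its value is determined by the original equations.
U = -3*R - 1  [with R=2]  = -7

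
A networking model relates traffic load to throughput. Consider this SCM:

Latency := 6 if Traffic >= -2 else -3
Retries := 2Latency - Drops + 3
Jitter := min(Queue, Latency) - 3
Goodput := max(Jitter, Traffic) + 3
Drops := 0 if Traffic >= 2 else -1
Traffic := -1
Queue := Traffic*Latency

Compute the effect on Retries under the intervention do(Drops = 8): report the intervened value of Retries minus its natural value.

-9

Intervening sets Drops = 8 and removes its equation (Drops := 0 if Traffic >= 2 else -1).
Latency = 6 if Traffic >= -2 else -3  [with Traffic=-1]  = 6
Retries = 2Latency - Drops + 3  [with Latency=6, Drops=8]  = 7
Without intervention: Latency = 6 if Traffic >= -2 else -3  [with Traffic=-1]  = 6; Drops = 0 if Traffic >= 2 else -1  [with Traffic=-1]  = -1; Retries = 2Latency - Drops + 3  [with Latency=6, Drops=-1]  = 16.
Change = 7 − 16 = -9.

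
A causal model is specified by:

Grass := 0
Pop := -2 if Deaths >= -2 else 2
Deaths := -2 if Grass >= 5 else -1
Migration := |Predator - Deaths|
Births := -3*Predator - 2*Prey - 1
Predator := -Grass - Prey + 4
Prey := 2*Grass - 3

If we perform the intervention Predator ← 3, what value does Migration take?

4

The intervention breaks the incoming arrows to Predator: Predator := -Grass - Prey + 4 no longer applies, and Predator = 3.
Deaths = -2 if Grass >= 5 else -1  [with Grass=0]  = -1
Migration = |Predator - Deaths|  [with Predator=3, Deaths=-1]  = 4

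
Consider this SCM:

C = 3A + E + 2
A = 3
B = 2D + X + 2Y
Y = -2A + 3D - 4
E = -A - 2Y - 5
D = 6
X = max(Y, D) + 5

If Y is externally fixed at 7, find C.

The intervention breaks the incoming arrows to Y: Y = -2A + 3D - 4 no longer applies, and Y = 7.
E = -A - 2Y - 5  [with A=3, Y=7]  = -22
C = 3A + E + 2  [with A=3, E=-22]  = -11

-11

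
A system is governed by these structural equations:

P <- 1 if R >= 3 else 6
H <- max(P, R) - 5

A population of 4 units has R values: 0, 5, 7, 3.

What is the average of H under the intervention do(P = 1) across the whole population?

-1

Every unit gets P=1 under the intervention. H values become -4, 0, 2, -2; E[H|do(P=1)] = -1.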